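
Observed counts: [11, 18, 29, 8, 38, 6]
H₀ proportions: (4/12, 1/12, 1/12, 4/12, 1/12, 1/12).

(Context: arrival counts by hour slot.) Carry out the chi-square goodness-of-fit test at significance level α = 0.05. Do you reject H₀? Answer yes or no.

reject H₀: yes

n = 110; E_i = n·p_i = [36.67, 9.17, 9.17, 36.67, 9.17, 9.17]
χ² = (11−36.67)²/36.67 + (18−9.17)²/9.17 + (29−9.17)²/9.17 + (8−36.67)²/36.67 + (38−9.17)²/9.17 + (6−9.17)²/9.17 = 183.5909
df = 5
p-value (upper-tail) = 0.00000
At α=0.05: p < α → reject H₀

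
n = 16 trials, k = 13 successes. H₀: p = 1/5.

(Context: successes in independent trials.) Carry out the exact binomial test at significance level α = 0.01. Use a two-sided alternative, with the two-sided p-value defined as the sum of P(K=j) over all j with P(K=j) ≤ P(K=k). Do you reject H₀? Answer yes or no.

reject H₀: yes

Exact binomial: n=16, k=13, p₀=1/5=0.2000
P(X=j) = C(n,j)·p₀^j·(1−p₀)^(n−j); p = Σ P(X=j) over j with P(X=j) ≤ P(X=13)
p-value (two-sided) = 0.00000
At α=0.01: p < α → reject H₀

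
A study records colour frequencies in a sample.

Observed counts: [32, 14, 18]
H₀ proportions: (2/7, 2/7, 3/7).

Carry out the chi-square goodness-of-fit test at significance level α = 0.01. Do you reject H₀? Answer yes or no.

n = 64; E_i = n·p_i = [18.29, 18.29, 27.43]
χ² = (32−18.29)²/18.29 + (14−18.29)²/18.29 + (18−27.43)²/27.43 = 14.5313
df = 2
p-value (upper-tail) = 0.00070
At α=0.01: p < α → reject H₀

reject H₀: yes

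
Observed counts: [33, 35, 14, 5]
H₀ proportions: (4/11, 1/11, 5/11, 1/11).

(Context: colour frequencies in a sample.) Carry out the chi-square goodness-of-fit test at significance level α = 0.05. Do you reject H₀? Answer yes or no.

n = 87; E_i = n·p_i = [31.64, 7.91, 39.55, 7.91]
χ² = (33−31.64)²/31.64 + (35−7.91)²/7.91 + (14−39.55)²/39.55 + (5−7.91)²/7.91 = 110.4247
df = 3
p-value (upper-tail) = 0.00000
At α=0.05: p < α → reject H₀

reject H₀: yes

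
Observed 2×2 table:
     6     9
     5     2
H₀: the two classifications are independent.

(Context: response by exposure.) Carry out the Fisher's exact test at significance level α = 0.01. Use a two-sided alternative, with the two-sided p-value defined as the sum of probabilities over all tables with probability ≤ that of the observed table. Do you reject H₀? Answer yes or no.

reject H₀: no

Margins: r₁=15, r₂=7, c₁=11, c₂=11, n=22
p_obs = C(15,6)·C(7,5)/C(22,11); sum pmf over tables with pmf ≤ p_obs
p-value (two-sided) = 0.36146
At α=0.01: p ≥ α → fail to reject H₀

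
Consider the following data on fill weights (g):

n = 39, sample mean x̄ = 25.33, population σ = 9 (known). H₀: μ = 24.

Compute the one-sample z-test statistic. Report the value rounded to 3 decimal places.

test statistic = 0.923

SE = σ/√n = 9/√39 = 1.4412
z = (x̄−μ₀)/SE = (25.33−24)/1.4412 = 0.9229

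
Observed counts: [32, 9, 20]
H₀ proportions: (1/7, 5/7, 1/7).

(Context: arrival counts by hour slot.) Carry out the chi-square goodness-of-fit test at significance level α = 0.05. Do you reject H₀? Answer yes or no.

reject H₀: yes

n = 61; E_i = n·p_i = [8.71, 43.57, 8.71]
χ² = (32−8.71)²/8.71 + (9−43.57)²/43.57 + (20−8.71)²/8.71 = 104.2689
df = 2
p-value (upper-tail) = 0.00000
At α=0.05: p < α → reject H₀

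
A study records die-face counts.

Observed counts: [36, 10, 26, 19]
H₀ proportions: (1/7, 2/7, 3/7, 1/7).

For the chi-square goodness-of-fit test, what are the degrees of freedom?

df = k − 1 = 4 − 1 = 3

degrees of freedom = 3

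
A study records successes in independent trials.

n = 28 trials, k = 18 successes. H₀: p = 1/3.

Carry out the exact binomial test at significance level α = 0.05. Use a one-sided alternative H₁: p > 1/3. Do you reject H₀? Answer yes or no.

Exact binomial: n=28, k=18, p₀=1/3=0.3333
P(X≥18) from Σ C(n,i)·p₀^i·(1−p₀)^(n−i)
p-value (one-sided, H₁ greater) = 0.00078
At α=0.05: p < α → reject H₀

reject H₀: yes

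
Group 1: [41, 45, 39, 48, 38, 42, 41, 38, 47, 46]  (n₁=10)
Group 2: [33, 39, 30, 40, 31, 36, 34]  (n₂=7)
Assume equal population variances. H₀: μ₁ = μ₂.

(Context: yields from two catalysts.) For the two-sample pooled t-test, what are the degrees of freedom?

degrees of freedom = 15

df = n₁ + n₂ − 2 = 10 + 7 − 2 = 15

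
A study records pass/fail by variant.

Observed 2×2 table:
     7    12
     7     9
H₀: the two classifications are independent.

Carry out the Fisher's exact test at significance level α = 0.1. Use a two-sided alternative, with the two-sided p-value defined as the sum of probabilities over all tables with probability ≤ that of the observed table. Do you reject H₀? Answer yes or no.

reject H₀: no

Margins: r₁=19, r₂=16, c₁=14, c₂=21, n=35
p_obs = C(19,7)·C(16,7)/C(35,14); sum pmf over tables with pmf ≤ p_obs
p-value (two-sided) = 0.73911
At α=0.1: p ≥ α → fail to reject H₀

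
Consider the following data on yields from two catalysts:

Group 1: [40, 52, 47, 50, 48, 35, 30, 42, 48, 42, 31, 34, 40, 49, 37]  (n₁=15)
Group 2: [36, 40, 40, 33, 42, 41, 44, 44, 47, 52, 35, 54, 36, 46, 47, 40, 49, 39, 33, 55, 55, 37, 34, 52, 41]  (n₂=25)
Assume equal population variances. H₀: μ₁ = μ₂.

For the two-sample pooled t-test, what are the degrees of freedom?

df = n₁ + n₂ − 2 = 15 + 25 − 2 = 38

degrees of freedom = 38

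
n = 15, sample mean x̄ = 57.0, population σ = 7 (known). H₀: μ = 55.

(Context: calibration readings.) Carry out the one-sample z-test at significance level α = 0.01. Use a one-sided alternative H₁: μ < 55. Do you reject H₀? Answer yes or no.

SE = σ/√n = 7/√15 = 1.8074
z = (x̄−μ₀)/SE = (57.0−55)/1.8074 = 1.1066
p-value (one-sided, H₁ less) = 0.86576
At α=0.01: p ≥ α → fail to reject H₀

reject H₀: no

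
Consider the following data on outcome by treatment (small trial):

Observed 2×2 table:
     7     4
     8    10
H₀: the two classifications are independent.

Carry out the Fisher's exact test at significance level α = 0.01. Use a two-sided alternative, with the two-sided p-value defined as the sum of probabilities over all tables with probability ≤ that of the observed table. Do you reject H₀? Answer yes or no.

Margins: r₁=11, r₂=18, c₁=15, c₂=14, n=29
p_obs = C(11,7)·C(18,8)/C(29,15); sum pmf over tables with pmf ≤ p_obs
p-value (two-sided) = 0.44973
At α=0.01: p ≥ α → fail to reject H₀

reject H₀: no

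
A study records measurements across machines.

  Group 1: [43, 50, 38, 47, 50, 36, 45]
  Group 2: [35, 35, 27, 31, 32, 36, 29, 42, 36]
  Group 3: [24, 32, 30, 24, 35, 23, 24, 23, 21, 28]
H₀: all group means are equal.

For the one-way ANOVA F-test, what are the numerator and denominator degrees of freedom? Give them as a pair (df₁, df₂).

k = 3 groups, N = 26 total
df = (k−1, N−k) = (3−1, 26−3) = (2, 23)

degrees of freedom = [2, 23]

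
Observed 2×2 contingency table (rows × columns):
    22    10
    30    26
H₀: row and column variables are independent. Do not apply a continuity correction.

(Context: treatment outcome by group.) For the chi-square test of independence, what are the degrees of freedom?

df = (r−1)(c−1) = (2−1)·(2−1) = 1

degrees of freedom = 1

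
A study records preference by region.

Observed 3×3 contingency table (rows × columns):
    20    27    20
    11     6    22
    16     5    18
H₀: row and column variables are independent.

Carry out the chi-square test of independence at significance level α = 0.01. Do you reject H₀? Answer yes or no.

reject H₀: yes

Row totals [67, 39, 39], col totals [47, 38, 60], n=145
χ² = (20−21.72)²/21.72 + (27−17.56)²/17.56 + (20−27.72)²/27.72 + (11−12.64)²/12.64 + (6−10.22)²/10.22 + (22−16.14)²/16.14 + (16−12.64)²/12.64 + (5−10.22)²/10.22 + (18−16.14)²/16.14 = 15.2238
df = 4
p-value (upper-tail) = 0.00426
At α=0.01: p < α → reject H₀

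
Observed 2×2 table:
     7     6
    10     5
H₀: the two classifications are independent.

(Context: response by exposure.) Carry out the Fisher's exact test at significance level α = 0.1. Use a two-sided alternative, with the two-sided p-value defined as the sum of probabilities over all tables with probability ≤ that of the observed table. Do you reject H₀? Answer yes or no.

Margins: r₁=13, r₂=15, c₁=17, c₂=11, n=28
p_obs = C(13,7)·C(15,10)/C(28,17); sum pmf over tables with pmf ≤ p_obs
p-value (two-sided) = 0.70004
At α=0.1: p ≥ α → fail to reject H₀

reject H₀: no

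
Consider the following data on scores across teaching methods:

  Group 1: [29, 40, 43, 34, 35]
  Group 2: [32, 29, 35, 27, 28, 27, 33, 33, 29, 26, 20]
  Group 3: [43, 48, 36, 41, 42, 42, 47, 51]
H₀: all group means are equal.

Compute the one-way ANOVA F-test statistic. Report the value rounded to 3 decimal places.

test statistic = 23.587

Group means [36.20, 29.00, 43.75], grand mean 35.417
SSB = Σnᵢ(x̄ᵢ−x̄)² = 1011.533; SSW = ΣΣ(x−x̄ᵢ)² = 450.300
MSB = 1011.533/2 = 505.7667; MSW = 450.300/21 = 21.4429
F = MSB/MSW = 23.5867
df = (2, 21)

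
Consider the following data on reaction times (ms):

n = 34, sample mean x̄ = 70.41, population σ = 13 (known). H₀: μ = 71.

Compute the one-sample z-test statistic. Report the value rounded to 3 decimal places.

SE = σ/√n = 13/√34 = 2.2295
z = (x̄−μ₀)/SE = (70.41−71)/2.2295 = -0.2646

test statistic = -0.265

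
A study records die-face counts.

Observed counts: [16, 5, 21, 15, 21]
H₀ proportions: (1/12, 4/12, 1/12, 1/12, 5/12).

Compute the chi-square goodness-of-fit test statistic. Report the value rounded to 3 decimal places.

n = 78; E_i = n·p_i = [6.50, 26.00, 6.50, 6.50, 32.50]
χ² = (16−6.50)²/6.50 + (5−26.00)²/26.00 + (21−6.50)²/6.50 + (15−6.50)²/6.50 + (21−32.50)²/32.50 = 78.3769
df = 4

test statistic = 78.377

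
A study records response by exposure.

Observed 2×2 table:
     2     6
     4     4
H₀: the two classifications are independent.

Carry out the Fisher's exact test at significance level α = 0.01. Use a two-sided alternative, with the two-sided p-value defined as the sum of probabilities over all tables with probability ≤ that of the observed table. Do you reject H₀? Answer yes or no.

reject H₀: no

Margins: r₁=8, r₂=8, c₁=6, c₂=10, n=16
p_obs = C(8,2)·C(8,4)/C(16,6); sum pmf over tables with pmf ≤ p_obs
p-value (two-sided) = 0.60839
At α=0.01: p ≥ α → fail to reject H₀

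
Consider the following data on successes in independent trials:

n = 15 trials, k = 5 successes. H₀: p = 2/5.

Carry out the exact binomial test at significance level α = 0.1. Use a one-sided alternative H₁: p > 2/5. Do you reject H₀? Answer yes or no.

Exact binomial: n=15, k=5, p₀=2/5=0.4000
P(X≥5) from Σ C(n,i)·p₀^i·(1−p₀)^(n−i)
p-value (one-sided, H₁ greater) = 0.78272
At α=0.1: p ≥ α → fail to reject H₀

reject H₀: no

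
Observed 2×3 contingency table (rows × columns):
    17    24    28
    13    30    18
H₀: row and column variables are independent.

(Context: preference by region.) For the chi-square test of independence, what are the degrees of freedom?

df = (r−1)(c−1) = (2−1)·(3−1) = 2

degrees of freedom = 2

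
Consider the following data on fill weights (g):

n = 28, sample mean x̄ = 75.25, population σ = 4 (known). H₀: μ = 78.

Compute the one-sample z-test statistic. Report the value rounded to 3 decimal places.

test statistic = -3.638

SE = σ/√n = 4/√28 = 0.7559
z = (x̄−μ₀)/SE = (75.25−78)/0.7559 = -3.6379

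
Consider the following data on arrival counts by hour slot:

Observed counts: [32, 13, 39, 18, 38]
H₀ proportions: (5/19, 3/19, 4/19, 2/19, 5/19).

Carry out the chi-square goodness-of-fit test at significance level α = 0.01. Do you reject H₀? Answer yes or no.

reject H₀: no

n = 140; E_i = n·p_i = [36.84, 22.11, 29.47, 14.74, 36.84]
χ² = (32−36.84)²/36.84 + (13−22.11)²/22.11 + (39−29.47)²/29.47 + (18−14.74)²/14.74 + (38−36.84)²/36.84 = 8.2249
df = 4
p-value (upper-tail) = 0.08368
At α=0.01: p ≥ α → fail to reject H₀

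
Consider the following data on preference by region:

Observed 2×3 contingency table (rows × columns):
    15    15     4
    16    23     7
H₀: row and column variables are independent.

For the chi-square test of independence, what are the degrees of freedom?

df = (r−1)(c−1) = (2−1)·(3−1) = 2

degrees of freedom = 2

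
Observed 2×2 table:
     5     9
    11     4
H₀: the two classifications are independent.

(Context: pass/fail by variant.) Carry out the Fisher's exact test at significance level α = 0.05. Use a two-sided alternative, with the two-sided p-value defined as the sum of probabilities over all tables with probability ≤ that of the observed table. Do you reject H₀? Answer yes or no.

Margins: r₁=14, r₂=15, c₁=16, c₂=13, n=29
p_obs = C(14,5)·C(15,11)/C(29,16); sum pmf over tables with pmf ≤ p_obs
p-value (two-sided) = 0.06560
At α=0.05: p ≥ α → fail to reject H₀

reject H₀: no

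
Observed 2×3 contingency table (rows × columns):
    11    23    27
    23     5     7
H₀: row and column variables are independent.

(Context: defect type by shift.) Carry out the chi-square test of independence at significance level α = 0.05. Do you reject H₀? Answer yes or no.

reject H₀: yes

Row totals [61, 35], col totals [34, 28, 34], n=96
χ² = (11−21.60)²/21.60 + (23−17.79)²/17.79 + (27−21.60)²/21.60 + (23−12.40)²/12.40 + (5−10.21)²/10.21 + (7−12.40)²/12.40 = 22.1548
df = 2
p-value (upper-tail) = 0.00002
At α=0.05: p < α → reject H₀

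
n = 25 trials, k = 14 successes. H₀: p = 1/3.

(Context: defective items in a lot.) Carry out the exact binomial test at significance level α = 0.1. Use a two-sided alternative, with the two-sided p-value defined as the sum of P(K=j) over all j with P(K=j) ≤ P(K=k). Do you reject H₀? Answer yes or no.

Exact binomial: n=25, k=14, p₀=1/3=0.3333
P(X=j) = C(n,j)·p₀^j·(1−p₀)^(n−j); p = Σ P(X=j) over j with P(X=j) ≤ P(X=14)
p-value (two-sided) = 0.01988
At α=0.1: p < α → reject H₀

reject H₀: yes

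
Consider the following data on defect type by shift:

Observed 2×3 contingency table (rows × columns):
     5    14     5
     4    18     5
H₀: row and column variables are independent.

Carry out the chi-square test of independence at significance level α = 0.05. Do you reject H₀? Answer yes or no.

Row totals [24, 27], col totals [9, 32, 10], n=51
χ² = (5−4.24)²/4.24 + (14−15.06)²/15.06 + (5−4.71)²/4.71 + (4−4.76)²/4.76 + (18−16.94)²/16.94 + (5−5.29)²/5.29 = 0.4361
df = 2
p-value (upper-tail) = 0.80407
At α=0.05: p ≥ α → fail to reject H₀

reject H₀: no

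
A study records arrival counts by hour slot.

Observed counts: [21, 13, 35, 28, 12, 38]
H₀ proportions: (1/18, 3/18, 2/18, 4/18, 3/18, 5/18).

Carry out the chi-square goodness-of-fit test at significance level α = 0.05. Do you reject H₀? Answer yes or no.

n = 147; E_i = n·p_i = [8.17, 24.50, 16.33, 32.67, 24.50, 40.83]
χ² = (21−8.17)²/8.17 + (13−24.50)²/24.50 + (35−16.33)²/16.33 + (28−32.67)²/32.67 + (12−24.50)²/24.50 + (38−40.83)²/40.83 = 54.1388
df = 5
p-value (upper-tail) = 0.00000
At α=0.05: p < α → reject H₀

reject H₀: yes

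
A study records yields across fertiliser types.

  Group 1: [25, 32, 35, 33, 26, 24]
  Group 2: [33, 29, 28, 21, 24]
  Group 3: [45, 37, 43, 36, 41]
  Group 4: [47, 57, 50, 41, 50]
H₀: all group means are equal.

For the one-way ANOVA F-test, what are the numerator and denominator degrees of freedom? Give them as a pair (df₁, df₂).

degrees of freedom = [3, 17]

k = 4 groups, N = 21 total
df = (k−1, N−k) = (4−1, 21−4) = (3, 17)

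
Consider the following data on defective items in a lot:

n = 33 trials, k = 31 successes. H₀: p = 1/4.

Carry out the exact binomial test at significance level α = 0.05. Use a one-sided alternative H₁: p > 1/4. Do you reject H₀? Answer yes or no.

Exact binomial: n=33, k=31, p₀=1/4=0.2500
P(X≥31) from Σ C(n,i)·p₀^i·(1−p₀)^(n−i)
p-value (one-sided, H₁ greater) = 0.00000
At α=0.05: p < α → reject H₀

reject H₀: yes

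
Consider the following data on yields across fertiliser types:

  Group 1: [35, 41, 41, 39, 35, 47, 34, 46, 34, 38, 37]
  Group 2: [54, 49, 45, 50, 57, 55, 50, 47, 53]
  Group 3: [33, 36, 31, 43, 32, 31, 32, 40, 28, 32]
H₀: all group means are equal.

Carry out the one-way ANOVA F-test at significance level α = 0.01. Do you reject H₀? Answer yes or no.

reject H₀: yes

Group means [38.82, 51.11, 33.80], grand mean 40.833
SSB = Σnᵢ(x̄ᵢ−x̄)² = 1490.041; SSW = ΣΣ(x−x̄ᵢ)² = 518.125
MSB = 1490.041/2 = 745.0207; MSW = 518.125/27 = 19.1898
F = MSB/MSW = 38.8237
df = (2, 27)
p-value (upper-tail) = 0.00000
At α=0.01: p < α → reject H₀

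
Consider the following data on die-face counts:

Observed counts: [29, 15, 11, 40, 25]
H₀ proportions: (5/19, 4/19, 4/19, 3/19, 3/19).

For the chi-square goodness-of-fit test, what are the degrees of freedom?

df = k − 1 = 5 − 1 = 4

degrees of freedom = 4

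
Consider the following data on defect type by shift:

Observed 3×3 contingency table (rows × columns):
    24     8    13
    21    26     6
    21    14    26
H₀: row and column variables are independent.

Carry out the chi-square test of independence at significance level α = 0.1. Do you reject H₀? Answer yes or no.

reject H₀: yes

Row totals [45, 53, 61], col totals [66, 48, 45], n=159
χ² = (24−18.68)²/18.68 + (8−13.58)²/13.58 + (13−12.74)²/12.74 + (21−22.00)²/22.00 + (26−16.00)²/16.00 + (6−15.00)²/15.00 + (21−25.32)²/25.32 + (14−18.42)²/18.42 + (26−17.26)²/17.26 = 21.7288
df = 4
p-value (upper-tail) = 0.00023
At α=0.1: p < α → reject H₀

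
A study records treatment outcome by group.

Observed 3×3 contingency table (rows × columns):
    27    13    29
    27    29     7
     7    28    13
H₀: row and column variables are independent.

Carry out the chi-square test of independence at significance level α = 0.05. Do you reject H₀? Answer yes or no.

reject H₀: yes

Row totals [69, 63, 48], col totals [61, 70, 49], n=180
χ² = (27−23.38)²/23.38 + (13−26.83)²/26.83 + (29−18.78)²/18.78 + (27−21.35)²/21.35 + (29−24.50)²/24.50 + (7−17.15)²/17.15 + (7−16.27)²/16.27 + (28−18.67)²/18.67 + (13−13.07)²/13.07 = 31.5228
df = 4
p-value (upper-tail) = 0.00000
At α=0.05: p < α → reject H₀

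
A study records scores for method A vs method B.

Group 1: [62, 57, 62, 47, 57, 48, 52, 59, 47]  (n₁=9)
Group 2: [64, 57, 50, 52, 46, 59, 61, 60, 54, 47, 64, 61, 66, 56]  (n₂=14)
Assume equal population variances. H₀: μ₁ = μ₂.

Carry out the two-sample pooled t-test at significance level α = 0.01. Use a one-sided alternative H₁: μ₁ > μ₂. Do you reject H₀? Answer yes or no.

x̄₁=54.556, s₁=6.187, n₁=9
x̄₂=56.929, s₂=6.379, n₂=14
s_p² = [8·6.187² + 13·6.379²]/21 = 39.7691
SE = √(s_p²·(1/9+1/14)) = 2.6943
t = (54.556−56.929)/2.6943 = -0.8807
df = 21
p-value (one-sided, H₁ greater) = 0.80579
At α=0.01: p ≥ α → fail to reject H₀

reject H₀: no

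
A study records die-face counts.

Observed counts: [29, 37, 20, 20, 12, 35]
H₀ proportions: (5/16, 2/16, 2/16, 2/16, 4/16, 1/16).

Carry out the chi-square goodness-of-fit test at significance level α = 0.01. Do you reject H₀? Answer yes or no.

reject H₀: yes

n = 153; E_i = n·p_i = [47.81, 19.12, 19.12, 19.12, 38.25, 9.56]
χ² = (29−47.81)²/47.81 + (37−19.12)²/19.12 + (20−19.12)²/19.12 + (20−19.12)²/19.12 + (12−38.25)²/38.25 + (35−9.56)²/9.56 = 109.8706
df = 5
p-value (upper-tail) = 0.00000
At α=0.01: p < α → reject H₀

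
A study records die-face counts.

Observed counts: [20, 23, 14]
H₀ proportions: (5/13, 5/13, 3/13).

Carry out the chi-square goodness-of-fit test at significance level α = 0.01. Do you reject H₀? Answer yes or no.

n = 57; E_i = n·p_i = [21.92, 21.92, 13.15]
χ² = (20−21.92)²/21.92 + (23−21.92)²/21.92 + (14−13.15)²/13.15 = 0.2760
df = 2
p-value (upper-tail) = 0.87109
At α=0.01: p ≥ α → fail to reject H₀

reject H₀: no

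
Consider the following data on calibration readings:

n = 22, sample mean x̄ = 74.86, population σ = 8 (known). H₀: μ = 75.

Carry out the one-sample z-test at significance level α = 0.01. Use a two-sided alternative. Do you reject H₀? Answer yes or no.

SE = σ/√n = 8/√22 = 1.7056
z = (x̄−μ₀)/SE = (74.86−75)/1.7056 = -0.0821
p-value (two-sided) = 0.93458
At α=0.01: p ≥ α → fail to reject H₀

reject H₀: no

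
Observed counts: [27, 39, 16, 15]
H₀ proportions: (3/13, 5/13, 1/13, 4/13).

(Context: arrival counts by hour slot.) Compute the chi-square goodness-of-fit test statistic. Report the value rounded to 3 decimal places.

test statistic = 18.184

n = 97; E_i = n·p_i = [22.38, 37.31, 7.46, 29.85]
χ² = (27−22.38)²/22.38 + (39−37.31)²/37.31 + (16−7.46)²/7.46 + (15−29.85)²/29.85 = 18.1840
df = 3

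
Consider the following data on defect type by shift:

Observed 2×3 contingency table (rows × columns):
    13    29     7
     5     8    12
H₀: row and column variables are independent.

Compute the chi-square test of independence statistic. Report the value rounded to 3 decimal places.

Row totals [49, 25], col totals [18, 37, 19], n=74
χ² = (13−11.92)²/11.92 + (29−24.50)²/24.50 + (7−12.58)²/12.58 + (5−6.08)²/6.08 + (8−12.50)²/12.50 + (12−6.42)²/6.42 = 10.0652
df = 2

test statistic = 10.065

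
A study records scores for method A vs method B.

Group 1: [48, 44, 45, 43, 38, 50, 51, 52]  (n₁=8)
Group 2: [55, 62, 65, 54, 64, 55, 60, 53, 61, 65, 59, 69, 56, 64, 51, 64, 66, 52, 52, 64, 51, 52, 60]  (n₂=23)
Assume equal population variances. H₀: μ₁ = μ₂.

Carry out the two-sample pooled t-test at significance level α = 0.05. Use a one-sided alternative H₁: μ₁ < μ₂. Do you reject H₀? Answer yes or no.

reject H₀: yes

x̄₁=46.375, s₁=4.749, n₁=8
x̄₂=58.870, s₂=5.691, n₂=23
s_p² = [7·4.749² + 22·5.691²]/29 = 30.0167
SE = √(s_p²·(1/8+1/23)) = 2.2488
t = (46.375−58.870)/2.2488 = -5.5561
df = 29
p-value (one-sided, H₁ less) = 0.00000
At α=0.05: p < α → reject H₀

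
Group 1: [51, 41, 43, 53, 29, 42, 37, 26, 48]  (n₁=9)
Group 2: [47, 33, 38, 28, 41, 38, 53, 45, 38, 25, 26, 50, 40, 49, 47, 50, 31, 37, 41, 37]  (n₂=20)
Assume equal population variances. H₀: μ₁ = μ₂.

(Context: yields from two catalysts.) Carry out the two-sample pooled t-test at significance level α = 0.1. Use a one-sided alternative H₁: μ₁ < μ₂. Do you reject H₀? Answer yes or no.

reject H₀: no

x̄₁=41.111, s₁=9.239, n₁=9
x̄₂=39.700, s₂=8.266, n₂=20
s_p² = [8·9.239² + 19·8.266²]/27 = 73.3737
SE = √(s_p²·(1/9+1/20)) = 3.4382
t = (41.111−39.700)/3.4382 = 0.4104
df = 27
p-value (one-sided, H₁ less) = 0.65763
At α=0.1: p ≥ α → fail to reject H₀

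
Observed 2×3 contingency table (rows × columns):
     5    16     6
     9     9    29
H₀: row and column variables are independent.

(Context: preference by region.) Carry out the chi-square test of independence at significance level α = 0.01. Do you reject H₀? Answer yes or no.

reject H₀: yes

Row totals [27, 47], col totals [14, 25, 35], n=74
χ² = (5−5.11)²/5.11 + (16−9.12)²/9.12 + (6−12.77)²/12.77 + (9−8.89)²/8.89 + (9−15.88)²/15.88 + (29−22.23)²/22.23 = 13.8213
df = 2
p-value (upper-tail) = 0.00100
At α=0.01: p < α → reject H₀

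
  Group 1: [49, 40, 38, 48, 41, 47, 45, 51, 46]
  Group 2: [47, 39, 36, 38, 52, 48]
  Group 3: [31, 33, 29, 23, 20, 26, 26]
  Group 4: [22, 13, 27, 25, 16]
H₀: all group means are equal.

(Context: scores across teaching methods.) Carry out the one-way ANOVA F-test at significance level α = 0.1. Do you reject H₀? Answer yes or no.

reject H₀: yes

Group means [45.00, 43.33, 26.86, 20.60], grand mean 35.407
SSB = Σnᵢ(x̄ᵢ−x̄)² = 2813.128; SSW = ΣΣ(x−x̄ᵢ)² = 631.390
MSB = 2813.128/3 = 937.7093; MSW = 631.390/23 = 27.4518
F = MSB/MSW = 34.1584
df = (3, 23)
p-value (upper-tail) = 0.00000
At α=0.1: p < α → reject H₀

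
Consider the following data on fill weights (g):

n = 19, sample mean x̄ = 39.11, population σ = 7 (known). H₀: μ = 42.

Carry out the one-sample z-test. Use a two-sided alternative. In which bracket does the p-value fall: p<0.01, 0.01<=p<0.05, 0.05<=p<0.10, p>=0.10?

SE = σ/√n = 7/√19 = 1.6059
z = (x̄−μ₀)/SE = (39.11−42)/1.6059 = -1.7996
p-value (two-sided) = 0.07192
→ bracket: 0.05<=p<0.10

p-value bracket: 0.05<=p<0.10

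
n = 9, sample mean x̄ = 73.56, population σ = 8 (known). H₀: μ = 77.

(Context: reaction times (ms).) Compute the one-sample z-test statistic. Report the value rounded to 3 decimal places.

test statistic = -1.290

SE = σ/√n = 8/√9 = 2.6667
z = (x̄−μ₀)/SE = (73.56−77)/2.6667 = -1.2900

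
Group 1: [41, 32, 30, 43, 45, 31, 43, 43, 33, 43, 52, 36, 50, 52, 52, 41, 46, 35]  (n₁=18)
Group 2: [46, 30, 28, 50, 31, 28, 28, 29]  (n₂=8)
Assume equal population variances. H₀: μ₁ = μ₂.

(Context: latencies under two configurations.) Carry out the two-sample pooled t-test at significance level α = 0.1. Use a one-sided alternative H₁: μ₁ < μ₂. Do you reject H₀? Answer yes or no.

x̄₁=41.556, s₁=7.366, n₁=18
x̄₂=33.750, s₂=8.924, n₂=8
s_p² = [17·7.366² + 7·8.924²]/24 = 61.6644
SE = √(s_p²·(1/18+1/8)) = 3.3367
t = (41.556−33.750)/3.3367 = 2.3393
df = 24
p-value (one-sided, H₁ less) = 0.98601
At α=0.1: p ≥ α → fail to reject H₀

reject H₀: no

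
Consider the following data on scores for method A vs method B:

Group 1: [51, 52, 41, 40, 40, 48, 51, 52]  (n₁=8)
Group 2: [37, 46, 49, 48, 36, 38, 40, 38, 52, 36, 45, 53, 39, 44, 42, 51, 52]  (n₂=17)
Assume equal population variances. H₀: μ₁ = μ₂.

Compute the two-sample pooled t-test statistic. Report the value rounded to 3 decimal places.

x̄₁=46.875, s₁=5.566, n₁=8
x̄₂=43.882, s₂=6.112, n₂=17
s_p² = [7·5.566² + 16·6.112²]/23 = 35.4191
SE = √(s_p²·(1/8+1/17)) = 2.5516
t = (46.875−43.882)/2.5516 = 1.1728
df = 23

test statistic = 1.173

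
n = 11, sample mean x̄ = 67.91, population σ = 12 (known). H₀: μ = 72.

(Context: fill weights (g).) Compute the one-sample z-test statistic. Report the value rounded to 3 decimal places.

test statistic = -1.130

SE = σ/√n = 12/√11 = 3.6181
z = (x̄−μ₀)/SE = (67.91−72)/3.6181 = -1.1304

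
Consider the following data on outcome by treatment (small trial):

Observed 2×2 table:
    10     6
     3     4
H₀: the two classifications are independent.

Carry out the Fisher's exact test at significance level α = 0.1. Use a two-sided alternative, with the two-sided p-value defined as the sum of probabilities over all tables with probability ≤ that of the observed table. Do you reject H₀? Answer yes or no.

Margins: r₁=16, r₂=7, c₁=13, c₂=10, n=23
p_obs = C(16,10)·C(7,3)/C(23,13); sum pmf over tables with pmf ≤ p_obs
p-value (two-sided) = 0.65002
At α=0.1: p ≥ α → fail to reject H₀

reject H₀: no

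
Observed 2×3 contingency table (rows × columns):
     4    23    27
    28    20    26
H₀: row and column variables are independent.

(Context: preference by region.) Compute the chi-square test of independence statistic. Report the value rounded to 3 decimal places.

Row totals [54, 74], col totals [32, 43, 53], n=128
χ² = (4−13.50)²/13.50 + (23−18.14)²/18.14 + (27−22.36)²/22.36 + (28−18.50)²/18.50 + (20−24.86)²/24.86 + (26−30.64)²/30.64 = 15.4811
df = 2

test statistic = 15.481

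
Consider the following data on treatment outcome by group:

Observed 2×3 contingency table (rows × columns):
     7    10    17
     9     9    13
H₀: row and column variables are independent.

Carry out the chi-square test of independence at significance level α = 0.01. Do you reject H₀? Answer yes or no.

reject H₀: no

Row totals [34, 31], col totals [16, 19, 30], n=65
χ² = (7−8.37)²/8.37 + (10−9.94)²/9.94 + (17−15.69)²/15.69 + (9−7.63)²/7.63 + (9−9.06)²/9.06 + (13−14.31)²/14.31 = 0.6990
df = 2
p-value (upper-tail) = 0.70504
At α=0.01: p ≥ α → fail to reject H₀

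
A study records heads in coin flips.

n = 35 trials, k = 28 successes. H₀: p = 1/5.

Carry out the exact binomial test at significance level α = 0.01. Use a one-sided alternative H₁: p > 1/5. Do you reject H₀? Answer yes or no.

reject H₀: yes

Exact binomial: n=35, k=28, p₀=1/5=0.2000
P(X≥28) from Σ C(n,i)·p₀^i·(1−p₀)^(n−i)
p-value (one-sided, H₁ greater) = 0.00000
At α=0.01: p < α → reject H₀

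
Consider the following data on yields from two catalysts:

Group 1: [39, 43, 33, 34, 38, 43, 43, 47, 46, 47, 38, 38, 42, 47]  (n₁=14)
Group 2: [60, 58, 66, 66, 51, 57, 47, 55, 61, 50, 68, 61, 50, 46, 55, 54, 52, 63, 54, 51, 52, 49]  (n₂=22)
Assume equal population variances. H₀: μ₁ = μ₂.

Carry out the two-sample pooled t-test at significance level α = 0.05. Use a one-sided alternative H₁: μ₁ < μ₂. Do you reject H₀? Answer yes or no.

x̄₁=41.286, s₁=4.714, n₁=14
x̄₂=55.727, s₂=6.386, n₂=22
s_p² = [13·4.714² + 21·6.386²]/34 = 33.6830
SE = √(s_p²·(1/14+1/22)) = 1.9842
t = (41.286−55.727)/1.9842 = -7.2784
df = 34
p-value (one-sided, H₁ less) = 0.00000
At α=0.05: p < α → reject H₀

reject H₀: yes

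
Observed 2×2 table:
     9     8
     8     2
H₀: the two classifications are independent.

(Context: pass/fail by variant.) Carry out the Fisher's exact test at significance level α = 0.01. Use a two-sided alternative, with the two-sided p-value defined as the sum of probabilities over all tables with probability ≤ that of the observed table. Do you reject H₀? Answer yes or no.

reject H₀: no

Margins: r₁=17, r₂=10, c₁=17, c₂=10, n=27
p_obs = C(17,9)·C(10,8)/C(27,17); sum pmf over tables with pmf ≤ p_obs
p-value (two-sided) = 0.23046
At α=0.01: p ≥ α → fail to reject H₀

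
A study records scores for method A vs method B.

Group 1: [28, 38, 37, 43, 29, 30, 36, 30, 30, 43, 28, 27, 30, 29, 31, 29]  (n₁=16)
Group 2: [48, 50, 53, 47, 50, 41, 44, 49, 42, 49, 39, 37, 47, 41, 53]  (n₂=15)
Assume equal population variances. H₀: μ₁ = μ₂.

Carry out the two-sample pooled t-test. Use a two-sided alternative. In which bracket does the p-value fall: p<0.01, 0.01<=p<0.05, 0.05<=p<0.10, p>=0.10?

p-value bracket: p<0.01

x̄₁=32.375, s₁=5.277, n₁=16
x̄₂=46.000, s₂=5.028, n₂=15
s_p² = [15·5.277² + 14·5.028²]/29 = 26.6121
SE = √(s_p²·(1/16+1/15)) = 1.8540
t = (32.375−46.000)/1.8540 = -7.3489
df = 29
p-value (two-sided) = 0.00000
→ bracket: p<0.01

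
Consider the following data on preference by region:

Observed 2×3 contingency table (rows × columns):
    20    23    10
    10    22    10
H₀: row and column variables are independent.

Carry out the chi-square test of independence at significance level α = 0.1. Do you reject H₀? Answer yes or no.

Row totals [53, 42], col totals [30, 45, 20], n=95
χ² = (20−16.74)²/16.74 + (23−25.11)²/25.11 + (10−11.16)²/11.16 + (10−13.26)²/13.26 + (22−19.89)²/19.89 + (10−8.84)²/8.84 = 2.1102
df = 2
p-value (upper-tail) = 0.34816
At α=0.1: p ≥ α → fail to reject H₀

reject H₀: no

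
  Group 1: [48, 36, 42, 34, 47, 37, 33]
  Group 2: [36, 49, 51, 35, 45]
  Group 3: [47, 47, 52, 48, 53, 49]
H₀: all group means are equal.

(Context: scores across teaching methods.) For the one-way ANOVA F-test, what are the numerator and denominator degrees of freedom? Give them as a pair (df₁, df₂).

degrees of freedom = [2, 15]

k = 3 groups, N = 18 total
df = (k−1, N−k) = (3−1, 18−3) = (2, 15)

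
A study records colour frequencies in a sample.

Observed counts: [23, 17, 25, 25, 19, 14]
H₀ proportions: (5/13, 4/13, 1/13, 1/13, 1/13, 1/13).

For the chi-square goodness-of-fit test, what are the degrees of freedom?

degrees of freedom = 5

df = k − 1 = 6 − 1 = 5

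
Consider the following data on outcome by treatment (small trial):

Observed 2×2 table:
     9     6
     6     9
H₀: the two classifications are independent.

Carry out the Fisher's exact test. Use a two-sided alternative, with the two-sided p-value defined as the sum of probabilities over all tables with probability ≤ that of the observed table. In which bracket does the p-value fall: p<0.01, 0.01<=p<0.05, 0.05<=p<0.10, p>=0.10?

p-value bracket: p>=0.10

Margins: r₁=15, r₂=15, c₁=15, c₂=15, n=30
p_obs = C(15,9)·C(15,6)/C(30,15); sum pmf over tables with pmf ≤ p_obs
p-value (two-sided) = 0.46609
→ bracket: p>=0.10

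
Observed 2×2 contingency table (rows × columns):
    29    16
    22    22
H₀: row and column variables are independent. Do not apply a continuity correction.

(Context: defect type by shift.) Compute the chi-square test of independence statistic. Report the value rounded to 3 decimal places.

Row totals [45, 44], col totals [51, 38], n=89
χ² = (29−25.79)²/25.79 + (16−19.21)²/19.21 + (22−25.21)²/25.21 + (22−18.79)²/18.79 = 1.8972
df = 1

test statistic = 1.897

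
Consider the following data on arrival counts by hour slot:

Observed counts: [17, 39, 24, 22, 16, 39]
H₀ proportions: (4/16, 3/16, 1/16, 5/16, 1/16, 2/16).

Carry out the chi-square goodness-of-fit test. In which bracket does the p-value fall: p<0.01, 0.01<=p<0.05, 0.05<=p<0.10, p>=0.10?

p-value bracket: p<0.01

n = 157; E_i = n·p_i = [39.25, 29.44, 9.81, 49.06, 9.81, 19.62]
χ² = (17−39.25)²/39.25 + (39−29.44)²/29.44 + (24−9.81)²/9.81 + (22−49.06)²/49.06 + (16−9.81)²/9.81 + (39−19.62)²/19.62 = 74.1898
df = 5
p-value (upper-tail) = 0.00000
→ bracket: p<0.01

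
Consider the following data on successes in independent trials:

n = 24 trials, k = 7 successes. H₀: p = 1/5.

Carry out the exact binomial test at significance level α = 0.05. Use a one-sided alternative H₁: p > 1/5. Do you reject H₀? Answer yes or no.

reject H₀: no

Exact binomial: n=24, k=7, p₀=1/5=0.2000
P(X≥7) from Σ C(n,i)·p₀^i·(1−p₀)^(n−i)
p-value (one-sided, H₁ greater) = 0.18893
At α=0.05: p ≥ α → fail to reject H₀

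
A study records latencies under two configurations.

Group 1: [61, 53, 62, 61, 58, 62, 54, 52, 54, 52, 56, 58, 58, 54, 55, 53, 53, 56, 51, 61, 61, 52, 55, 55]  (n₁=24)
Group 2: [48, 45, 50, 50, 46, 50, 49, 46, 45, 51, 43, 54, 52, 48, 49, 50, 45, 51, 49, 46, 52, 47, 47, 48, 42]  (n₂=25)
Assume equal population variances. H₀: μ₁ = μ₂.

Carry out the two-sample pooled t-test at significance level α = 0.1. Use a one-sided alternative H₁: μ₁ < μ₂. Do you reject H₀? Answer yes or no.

reject H₀: no

x̄₁=56.125, s₁=3.603, n₁=24
x̄₂=48.120, s₂=2.934, n₂=25
s_p² = [23·3.603² + 24·2.934²]/47 = 10.7503
SE = √(s_p²·(1/24+1/25)) = 0.9370
t = (56.125−48.120)/0.9370 = 8.5434
df = 47
p-value (one-sided, H₁ less) = 1.00000
At α=0.1: p ≥ α → fail to reject H₀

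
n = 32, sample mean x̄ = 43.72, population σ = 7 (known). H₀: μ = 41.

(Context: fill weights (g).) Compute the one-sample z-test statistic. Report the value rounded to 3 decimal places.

SE = σ/√n = 7/√32 = 1.2374
z = (x̄−μ₀)/SE = (43.72−41)/1.2374 = 2.1981

test statistic = 2.198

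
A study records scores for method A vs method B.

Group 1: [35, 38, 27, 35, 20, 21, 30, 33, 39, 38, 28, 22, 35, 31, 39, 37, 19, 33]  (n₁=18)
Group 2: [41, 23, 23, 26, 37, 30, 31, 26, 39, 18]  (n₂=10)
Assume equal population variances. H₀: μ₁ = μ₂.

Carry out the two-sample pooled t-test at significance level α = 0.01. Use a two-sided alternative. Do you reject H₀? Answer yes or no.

reject H₀: no

x̄₁=31.111, s₁=6.816, n₁=18
x̄₂=29.400, s₂=7.619, n₂=10
s_p² = [17·6.816² + 9·7.619²]/26 = 50.4684
SE = √(s_p²·(1/18+1/10)) = 2.8019
t = (31.111−29.400)/2.8019 = 0.6107
df = 26
p-value (two-sided) = 0.54670
At α=0.01: p ≥ α → fail to reject H₀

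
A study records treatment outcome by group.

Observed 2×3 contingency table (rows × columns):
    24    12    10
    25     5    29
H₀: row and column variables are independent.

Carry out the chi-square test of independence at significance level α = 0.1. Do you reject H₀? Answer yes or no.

reject H₀: yes

Row totals [46, 59], col totals [49, 17, 39], n=105
χ² = (24−21.47)²/21.47 + (12−7.45)²/7.45 + (10−17.09)²/17.09 + (25−27.53)²/27.53 + (5−9.55)²/9.55 + (29−21.91)²/21.91 = 10.7139
df = 2
p-value (upper-tail) = 0.00472
At α=0.1: p < α → reject H₀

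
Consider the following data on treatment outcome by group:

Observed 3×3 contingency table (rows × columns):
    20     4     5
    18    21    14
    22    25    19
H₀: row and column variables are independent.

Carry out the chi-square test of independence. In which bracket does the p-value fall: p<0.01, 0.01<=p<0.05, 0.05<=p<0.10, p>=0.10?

Row totals [29, 53, 66], col totals [60, 50, 38], n=148
χ² = (20−11.76)²/11.76 + (4−9.80)²/9.80 + (5−7.45)²/7.45 + (18−21.49)²/21.49 + (21−17.91)²/17.91 + (14−13.61)²/13.61 + (22−26.76)²/26.76 + (25−22.30)²/22.30 + (19−16.95)²/16.95 = 12.5477
df = 4
p-value (upper-tail) = 0.01371
→ bracket: 0.01<=p<0.05

p-value bracket: 0.01<=p<0.05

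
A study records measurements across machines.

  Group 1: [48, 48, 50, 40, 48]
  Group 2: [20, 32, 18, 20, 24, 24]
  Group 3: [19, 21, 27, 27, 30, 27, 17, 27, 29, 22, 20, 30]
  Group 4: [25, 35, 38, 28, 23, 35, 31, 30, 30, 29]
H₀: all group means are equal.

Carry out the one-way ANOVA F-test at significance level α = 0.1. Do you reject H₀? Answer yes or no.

reject H₀: yes

Group means [46.80, 23.00, 24.67, 30.40], grand mean 29.455
SSB = Σnᵢ(x̄ᵢ−x̄)² = 2038.315; SSW = ΣΣ(x−x̄ᵢ)² = 609.867
MSB = 2038.315/3 = 679.4384; MSW = 609.867/29 = 21.0299
F = MSB/MSW = 32.3082
df = (3, 29)
p-value (upper-tail) = 0.00000
At α=0.1: p < α → reject H₀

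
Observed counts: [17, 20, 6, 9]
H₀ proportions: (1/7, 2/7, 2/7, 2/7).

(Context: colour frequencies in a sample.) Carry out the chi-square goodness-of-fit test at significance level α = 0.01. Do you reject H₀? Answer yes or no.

reject H₀: yes

n = 52; E_i = n·p_i = [7.43, 14.86, 14.86, 14.86]
χ² = (17−7.43)²/7.43 + (20−14.86)²/14.86 + (6−14.86)²/14.86 + (9−14.86)²/14.86 = 21.7019
df = 3
p-value (upper-tail) = 0.00008
At α=0.01: p < α → reject H₀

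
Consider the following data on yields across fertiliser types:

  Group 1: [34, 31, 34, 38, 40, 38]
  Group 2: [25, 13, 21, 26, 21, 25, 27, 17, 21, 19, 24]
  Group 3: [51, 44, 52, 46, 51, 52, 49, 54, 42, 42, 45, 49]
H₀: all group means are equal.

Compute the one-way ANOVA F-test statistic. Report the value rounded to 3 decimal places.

Group means [35.83, 21.73, 48.08], grand mean 35.552
SSB = Σnᵢ(x̄ᵢ−x̄)² = 3987.241; SSW = ΣΣ(x−x̄ᵢ)² = 425.932
MSB = 3987.241/2 = 1993.6203; MSW = 425.932/26 = 16.3820
F = MSB/MSW = 121.6958
df = (2, 26)

test statistic = 121.696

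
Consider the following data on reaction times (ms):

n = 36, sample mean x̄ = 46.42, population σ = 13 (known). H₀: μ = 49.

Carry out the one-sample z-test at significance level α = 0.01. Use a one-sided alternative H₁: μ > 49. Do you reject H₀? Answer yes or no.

SE = σ/√n = 13/√36 = 2.1667
z = (x̄−μ₀)/SE = (46.42−49)/2.1667 = -1.1908
p-value (one-sided, H₁ greater) = 0.88313
At α=0.01: p ≥ α → fail to reject H₀

reject H₀: no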